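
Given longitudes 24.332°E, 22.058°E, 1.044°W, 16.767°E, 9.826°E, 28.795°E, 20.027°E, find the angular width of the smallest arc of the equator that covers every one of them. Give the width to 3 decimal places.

Sort the longitudes: -1.044°, +9.826°, +16.767°, +20.027°, +22.058°, +24.332°, +28.795°.
Eastward gaps between consecutive values (wrapping around): 10.870°, 6.941°, 3.260°, 2.031°, 2.274°, 4.463°, 330.161°.
Largest gap = 330.161° ⇒ minimal covering band is its complement: 360° − 330.161° = 29.839°.
Band runs from -1.044° eastward to +28.795°.

29.839°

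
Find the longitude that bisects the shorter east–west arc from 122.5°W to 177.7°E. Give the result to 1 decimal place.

Signed shortest Δλ from -122.5° to +177.7° is -59.8°.
Midpoint longitude = -122.5° + (-59.8°)/2 = -122.5° − 29.9° = -152.4°.
(The naïve average (-122.5 + +177.7)/2 = 27.6° is on the wrong side of the globe.)

152.4°W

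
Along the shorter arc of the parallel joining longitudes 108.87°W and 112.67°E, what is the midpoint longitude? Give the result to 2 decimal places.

Signed shortest Δλ from -108.87° to +112.67° is -138.46°.
Midpoint longitude = -108.87° + (-138.46°)/2 = -108.87° − 69.23° = -178.10°.
(The naïve average (-108.87 + +112.67)/2 = 1.9° is on the wrong side of the globe.)

178.10°W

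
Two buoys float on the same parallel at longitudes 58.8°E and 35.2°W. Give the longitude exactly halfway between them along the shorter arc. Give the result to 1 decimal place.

11.8°E

Signed shortest Δλ from +58.8° to -35.2° is -94.0°.
Midpoint longitude = +58.8° + (-94.0°)/2 = +58.8° − 47.0° = +11.8°.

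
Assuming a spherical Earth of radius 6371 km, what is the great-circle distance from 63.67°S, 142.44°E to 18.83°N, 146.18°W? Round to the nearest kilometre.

11001 km

Δλ = -146.18 − 142.44 = -288.62°; wrapped into (−180°, 180°]: 71.38°.
Δφ = 18.83 − -63.67 = 82.50°.
a = sin²(Δφ/2) + cos φ₁ · cos φ₂ · sin²(Δλ/2) = 0.577619.
c = 2·atan2(√a, √(1−a)) = 1.72666 rad → d = 6371·c ≈ 11000.58 km.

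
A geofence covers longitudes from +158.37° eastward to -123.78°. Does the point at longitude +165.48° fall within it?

Yes

Band width going east from +158.37° to -123.78°: ((-123.78 − 158.37) mod 360) = 77.85°.
Offset of +165.48° east of the west edge: ((165.48 − 158.37) mod 360) = 7.11°.
7.11° ≤ 77.85° ⇒ inside.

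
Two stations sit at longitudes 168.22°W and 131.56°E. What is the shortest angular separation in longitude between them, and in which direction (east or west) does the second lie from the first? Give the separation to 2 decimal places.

Raw difference: 131.56 − -168.22 = 299.78°.
Normalise into (−180°, 180°]: 299.78° − 360° = -60.22°.
Negative ⇒ the second point lies to the west; separation 60.22°.

60.22° west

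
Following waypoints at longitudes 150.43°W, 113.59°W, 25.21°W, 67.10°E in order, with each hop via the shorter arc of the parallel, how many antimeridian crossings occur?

0

Leg 1: -150.43° → -113.59°, shortest Δλ = 36.84° (east) — does not cross 180°.
Leg 2: -113.59° → -25.21°, shortest Δλ = 88.38° (east) — does not cross 180°.
Leg 3: -25.21° → +67.10°, shortest Δλ = 92.31° (east) — does not cross 180°.
Total crossings: 0.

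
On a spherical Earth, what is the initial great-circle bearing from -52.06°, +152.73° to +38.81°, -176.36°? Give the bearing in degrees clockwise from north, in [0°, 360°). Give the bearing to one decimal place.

Δλ = -176.36 − 152.73 = -329.09°; wrapped into (−180°, 180°]: 30.91°.
θ = atan2( sin Δλ · cos φ₂ , cos φ₁ · sin φ₂ − sin φ₁ · cos φ₂ · cos Δλ )
  = atan2(0.40028, 0.91260) = 23.683° → normalised to [0°, 360°): 23.683°.

23.7°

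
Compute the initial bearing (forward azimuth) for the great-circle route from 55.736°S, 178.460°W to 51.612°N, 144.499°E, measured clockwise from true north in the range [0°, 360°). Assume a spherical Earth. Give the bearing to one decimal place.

336.3°

Δλ = 144.499 − -178.460 = 322.959°; wrapped into (−180°, 180°]: -37.041°.
θ = atan2( sin Δλ · cos φ₂ , cos φ₁ · sin φ₂ − sin φ₁ · cos φ₂ · cos Δλ )
  = atan2(-0.37407, 0.85095) = -23.730° → normalised to [0°, 360°): 336.270°.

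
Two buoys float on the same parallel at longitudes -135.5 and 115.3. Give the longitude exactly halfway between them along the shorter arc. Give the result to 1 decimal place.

+169.9°

Signed shortest Δλ from -135.5° to +115.3° is -109.2°.
Midpoint longitude = -135.5° + (-109.2°)/2 = -135.5° − 54.6° = -190.1°.
Normalise into (−180°, 180°]: +169.9°.
(The naïve average (-135.5 + +115.3)/2 = -10.1° is on the wrong side of the globe.)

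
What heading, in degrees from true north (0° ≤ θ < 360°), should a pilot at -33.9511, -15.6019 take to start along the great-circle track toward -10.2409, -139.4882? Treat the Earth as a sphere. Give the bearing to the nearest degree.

241°

Δλ = -139.4882 − -15.6019 = -123.8863°.
θ = atan2( sin Δλ · cos φ₂ , cos φ₁ · sin φ₂ − sin φ₁ · cos φ₂ · cos Δλ )
  = atan2(-0.81692, -0.45390) = -119.057° → normalised to [0°, 360°): 240.943°.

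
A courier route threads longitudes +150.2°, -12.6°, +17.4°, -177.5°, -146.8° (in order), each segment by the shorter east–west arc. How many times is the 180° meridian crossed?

Leg 1: +150.2° → -12.6°, shortest Δλ = -162.8° (west) — does not cross 180°.
Leg 2: -12.6° → +17.4°, shortest Δλ = 30.0° (east) — does not cross 180°.
Leg 3: +17.4° → -177.5°, shortest Δλ = 165.1° (east) — crosses 180°.
Leg 4: -177.5° → -146.8°, shortest Δλ = 30.7° (east) — does not cross 180°.
Total crossings: 1.

1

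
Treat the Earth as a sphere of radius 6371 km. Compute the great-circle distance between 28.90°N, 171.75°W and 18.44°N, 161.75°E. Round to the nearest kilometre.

2930 km

Δλ = 161.75 − -171.75 = 333.50°; wrapped into (−180°, 180°]: -26.50°.
Δφ = 18.44 − 28.90 = -10.46°.
a = sin²(Δφ/2) + cos φ₁ · cos φ₂ · sin²(Δλ/2) = 0.051938.
c = 2·atan2(√a, √(1−a)) = 0.45984 rad → d = 6371·c ≈ 2929.64 km.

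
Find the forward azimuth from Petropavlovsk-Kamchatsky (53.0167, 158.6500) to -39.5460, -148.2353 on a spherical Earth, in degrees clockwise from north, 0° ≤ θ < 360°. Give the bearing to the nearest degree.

141°

Δλ = -148.2353 − 158.6500 = -306.8853°; wrapped into (−180°, 180°]: 53.1147°.
θ = atan2( sin Δλ · cos φ₂ , cos φ₁ · sin φ₂ − sin φ₁ · cos φ₂ · cos Δλ )
  = atan2(0.61677, -0.75274) = 140.670° → normalised to [0°, 360°): 140.670°.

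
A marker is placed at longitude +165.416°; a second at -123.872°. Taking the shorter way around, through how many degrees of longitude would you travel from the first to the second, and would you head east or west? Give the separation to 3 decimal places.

Raw difference: -123.872 − 165.416 = -289.288°.
Normalise into (−180°, 180°]: -289.288° + 360° = 70.712°.
Positive ⇒ the second point lies to the east; separation 70.712°.

70.712° east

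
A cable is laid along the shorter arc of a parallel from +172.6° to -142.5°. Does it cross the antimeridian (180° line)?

Naïve |-142.5 − 172.6| = 315.1° > 180°, so the shorter arc goes the other way round — across 180°.
Signed shortest Δλ = ((-142.5 − 172.6 + 180) mod 360) − 180 = 44.9°.
Going east by 44.9° from +172.6° passes through 180° before reaching -142.5°.

Yes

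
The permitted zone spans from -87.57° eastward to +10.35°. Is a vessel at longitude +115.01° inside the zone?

No

Band width going east from -87.57° to +10.35°: ((10.35 − -87.57) mod 360) = 97.92°.
Offset of +115.01° east of the west edge: ((115.01 − -87.57) mod 360) = 202.58°.
202.58° > 97.92° ⇒ outside.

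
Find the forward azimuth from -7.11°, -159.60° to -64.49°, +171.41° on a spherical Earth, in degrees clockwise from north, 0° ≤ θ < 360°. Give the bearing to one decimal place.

Δλ = 171.41 − -159.60 = 331.01°; wrapped into (−180°, 180°]: -28.99°.
θ = atan2( sin Δλ · cos φ₂ , cos φ₁ · sin φ₂ − sin φ₁ · cos φ₂ · cos Δλ )
  = atan2(-0.20873, -0.84894) = -166.187° → normalised to [0°, 360°): 193.813°.

193.8°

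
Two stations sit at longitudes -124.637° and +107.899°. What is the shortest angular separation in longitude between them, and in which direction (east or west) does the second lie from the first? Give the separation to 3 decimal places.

127.464° west

Raw difference: 107.899 − -124.637 = 232.536°.
Normalise into (−180°, 180°]: 232.536° − 360° = -127.464°.
Negative ⇒ the second point lies to the west; separation 127.464°.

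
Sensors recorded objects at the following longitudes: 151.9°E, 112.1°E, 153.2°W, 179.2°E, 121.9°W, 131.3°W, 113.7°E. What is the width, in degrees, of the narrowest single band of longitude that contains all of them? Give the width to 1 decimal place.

Sort the longitudes: -153.2°, -131.3°, -121.9°, +112.1°, +113.7°, +151.9°, +179.2°.
Eastward gaps between consecutive values (wrapping around): 21.9°, 9.4°, 234.0°, 1.6°, 38.2°, 27.3°, 27.6°.
Largest gap = 234.0° ⇒ minimal covering band is its complement: 360° − 234.0° = 126.0°.
Band runs from +112.1° eastward to -121.9°, crossing the antimeridian.

126.0°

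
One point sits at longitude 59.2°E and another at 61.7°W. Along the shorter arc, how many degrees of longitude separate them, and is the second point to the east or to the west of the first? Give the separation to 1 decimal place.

120.9° west

Raw difference: -61.7 − 59.2 = -120.9°.
Normalise into (−180°, 180°]: -120.9° stays -120.9°.
Negative ⇒ the second point lies to the west; separation 120.9°.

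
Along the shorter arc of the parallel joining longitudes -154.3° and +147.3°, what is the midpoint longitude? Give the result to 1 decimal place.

+176.5°

Signed shortest Δλ from -154.3° to +147.3° is -58.4°.
Midpoint longitude = -154.3° + (-58.4°)/2 = -154.3° − 29.2° = -183.5°.
Normalise into (−180°, 180°]: +176.5°.
(The naïve average (-154.3 + +147.3)/2 = -3.5° is on the wrong side of the globe.)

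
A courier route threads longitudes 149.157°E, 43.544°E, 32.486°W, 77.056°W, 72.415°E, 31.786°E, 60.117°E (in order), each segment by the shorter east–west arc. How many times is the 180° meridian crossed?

0

Leg 1: +149.157° → +43.544°, shortest Δλ = -105.613° (west) — does not cross 180°.
Leg 2: +43.544° → -32.486°, shortest Δλ = -76.03° (west) — does not cross 180°.
Leg 3: -32.486° → -77.056°, shortest Δλ = -44.57° (west) — does not cross 180°.
Leg 4: -77.056° → +72.415°, shortest Δλ = 149.471° (east) — does not cross 180°.
Leg 5: +72.415° → +31.786°, shortest Δλ = -40.629° (west) — does not cross 180°.
Leg 6: +31.786° → +60.117°, shortest Δλ = 28.331° (east) — does not cross 180°.
Total crossings: 0.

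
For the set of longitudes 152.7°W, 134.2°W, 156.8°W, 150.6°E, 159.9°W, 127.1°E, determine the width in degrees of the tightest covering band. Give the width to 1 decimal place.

Sort the longitudes: -159.9°, -156.8°, -152.7°, -134.2°, +127.1°, +150.6°.
Eastward gaps between consecutive values (wrapping around): 3.1°, 4.1°, 18.5°, 261.3°, 23.5°, 49.5°.
Largest gap = 261.3° ⇒ minimal covering band is its complement: 360° − 261.3° = 98.7°.
Band runs from +127.1° eastward to -134.2°, crossing the antimeridian.

98.7°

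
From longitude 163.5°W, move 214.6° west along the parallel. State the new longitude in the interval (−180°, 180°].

18.1°W

Start at -163.5°; shift −214.6° → -378.1°.
-378.1° lies outside (−180°, 180°]; add 360° → -18.1°.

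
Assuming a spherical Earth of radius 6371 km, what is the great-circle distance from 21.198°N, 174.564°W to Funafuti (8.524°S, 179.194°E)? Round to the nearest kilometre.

Δλ = 179.194 − -174.564 = 353.758°; wrapped into (−180°, 180°]: -6.242°.
Δφ = -8.524 − 21.198 = -29.722°.
a = sin²(Δφ/2) + cos φ₁ · cos φ₂ · sin²(Δλ/2) = 0.068513.
c = 2·atan2(√a, √(1−a)) = 0.52967 rad → d = 6371·c ≈ 3374.51 km.

3375 km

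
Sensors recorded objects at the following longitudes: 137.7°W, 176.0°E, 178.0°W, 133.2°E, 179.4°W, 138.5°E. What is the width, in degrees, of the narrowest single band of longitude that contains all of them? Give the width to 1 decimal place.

Sort the longitudes: -179.4°, -178.0°, -137.7°, +133.2°, +138.5°, +176.0°.
Eastward gaps between consecutive values (wrapping around): 1.4°, 40.3°, 270.9°, 5.3°, 37.5°, 4.6°.
Largest gap = 270.9° ⇒ minimal covering band is its complement: 360° − 270.9° = 89.1°.
Band runs from +133.2° eastward to -137.7°, crossing the antimeridian.

89.1°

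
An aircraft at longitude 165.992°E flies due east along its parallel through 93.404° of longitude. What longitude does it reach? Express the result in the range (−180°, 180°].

Start at +165.992°; shift +93.404° → +259.396°.
+259.396° lies outside (−180°, 180°]; subtract 360° → -100.604°.

100.604°W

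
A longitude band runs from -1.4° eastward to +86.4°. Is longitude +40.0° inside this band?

Yes

Band width going east from -1.4° to +86.4°: ((86.4 − -1.4) mod 360) = 87.8°.
Offset of +40.0° east of the west edge: ((40.0 − -1.4) mod 360) = 41.4°.
41.4° ≤ 87.8° ⇒ inside.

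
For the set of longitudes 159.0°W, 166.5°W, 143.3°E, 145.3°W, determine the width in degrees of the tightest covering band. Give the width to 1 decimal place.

71.4°

Sort the longitudes: -166.5°, -159.0°, -145.3°, +143.3°.
Eastward gaps between consecutive values (wrapping around): 7.5°, 13.7°, 288.6°, 50.2°.
Largest gap = 288.6° ⇒ minimal covering band is its complement: 360° − 288.6° = 71.4°.
Band runs from +143.3° eastward to -145.3°, crossing the antimeridian.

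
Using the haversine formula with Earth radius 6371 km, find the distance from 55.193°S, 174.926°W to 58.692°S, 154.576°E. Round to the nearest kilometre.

1873 km

Δλ = 154.576 − -174.926 = 329.502°; wrapped into (−180°, 180°]: -30.498°.
Δφ = -58.692 − -55.193 = -3.499°.
a = sin²(Δφ/2) + cos φ₁ · cos φ₂ · sin²(Δλ/2) = 0.021451.
c = 2·atan2(√a, √(1−a)) = 0.29398 rad → d = 6371·c ≈ 1872.95 km.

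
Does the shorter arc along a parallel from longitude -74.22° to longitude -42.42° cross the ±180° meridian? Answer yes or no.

Signed shortest Δλ = ((-42.42 − -74.22 + 180) mod 360) − 180 = 31.8°.
Going east by 31.8° from -74.22° reaches -42.42° without touching 180°.

No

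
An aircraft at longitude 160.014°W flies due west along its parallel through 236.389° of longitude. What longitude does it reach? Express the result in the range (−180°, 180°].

Start at -160.014°; shift −236.389° → -396.403°.
-396.403° lies outside (−180°, 180°]; add 360° → -36.403°.

36.403°W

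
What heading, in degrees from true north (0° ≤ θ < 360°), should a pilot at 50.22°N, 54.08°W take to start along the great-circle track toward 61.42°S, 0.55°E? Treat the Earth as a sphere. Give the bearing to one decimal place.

Δλ = 0.55 − -54.08 = 54.63°.
θ = atan2( sin Δλ · cos φ₂ , cos φ₁ · sin φ₂ − sin φ₁ · cos φ₂ · cos Δλ )
  = atan2(0.39009, -0.77469) = 153.273° → normalised to [0°, 360°): 153.273°.

153.3°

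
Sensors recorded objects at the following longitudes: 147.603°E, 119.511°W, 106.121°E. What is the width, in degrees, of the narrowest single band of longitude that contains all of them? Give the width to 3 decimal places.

134.368°

Sort the longitudes: -119.511°, +106.121°, +147.603°.
Eastward gaps between consecutive values (wrapping around): 225.632°, 41.482°, 92.886°.
Largest gap = 225.632° ⇒ minimal covering band is its complement: 360° − 225.632° = 134.368°.
Band runs from +106.121° eastward to -119.511°, crossing the antimeridian.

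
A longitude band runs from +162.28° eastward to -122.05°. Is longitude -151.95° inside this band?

Band width going east from +162.28° to -122.05°: ((-122.05 − 162.28) mod 360) = 75.67°.
Offset of -151.95° east of the west edge: ((-151.95 − 162.28) mod 360) = 45.77°.
45.77° ≤ 75.67° ⇒ inside.

Yes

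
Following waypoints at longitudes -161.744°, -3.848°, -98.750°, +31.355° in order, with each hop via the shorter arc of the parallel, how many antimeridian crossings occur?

0

Leg 1: -161.744° → -3.848°, shortest Δλ = 157.896° (east) — does not cross 180°.
Leg 2: -3.848° → -98.750°, shortest Δλ = -94.902° (west) — does not cross 180°.
Leg 3: -98.750° → +31.355°, shortest Δλ = 130.105° (east) — does not cross 180°.
Total crossings: 0.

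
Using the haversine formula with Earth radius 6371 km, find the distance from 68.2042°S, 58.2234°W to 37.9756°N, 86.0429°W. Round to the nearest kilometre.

12032 km

Δλ = -86.0429 − -58.2234 = -27.8195°.
Δφ = 37.9756 − -68.2042 = 106.1798°.
a = sin²(Δφ/2) + cos φ₁ · cos φ₂ · sin²(Δλ/2) = 0.656240.
c = 2·atan2(√a, √(1−a)) = 1.88860 rad → d = 6371·c ≈ 12032.27 km.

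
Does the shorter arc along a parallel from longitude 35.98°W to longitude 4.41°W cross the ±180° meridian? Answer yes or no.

Signed shortest Δλ = ((-4.41 − -35.98 + 180) mod 360) − 180 = 31.57°.
Going east by 31.57° from -35.98° reaches -4.41° without touching 180°.

No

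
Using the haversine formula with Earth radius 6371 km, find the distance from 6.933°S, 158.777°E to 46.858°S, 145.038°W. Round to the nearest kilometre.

Δλ = -145.038 − 158.777 = -303.815°; wrapped into (−180°, 180°]: 56.185°.
Δφ = -46.858 − -6.933 = -39.925°.
a = sin²(Δφ/2) + cos φ₁ · cos φ₂ · sin²(Δλ/2) = 0.267079.
c = 2·atan2(√a, √(1−a)) = 1.08621 rad → d = 6371·c ≈ 6920.24 km.

6920 km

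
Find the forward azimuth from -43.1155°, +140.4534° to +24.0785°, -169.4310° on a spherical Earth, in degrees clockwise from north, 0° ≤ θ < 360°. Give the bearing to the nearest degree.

Δλ = -169.4310 − 140.4534 = -309.8844°; wrapped into (−180°, 180°]: 50.1156°.
θ = atan2( sin Δλ · cos φ₂ , cos φ₁ · sin φ₂ − sin φ₁ · cos φ₂ · cos Δλ )
  = atan2(0.70057, 0.69796) = 45.107° → normalised to [0°, 360°): 45.107°.

45°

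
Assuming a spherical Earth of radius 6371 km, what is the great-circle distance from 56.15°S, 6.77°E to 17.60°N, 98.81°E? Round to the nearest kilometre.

Δλ = 98.81 − 6.77 = 92.04°.
Δφ = 17.60 − -56.15 = 73.75°.
a = sin²(Δφ/2) + cos φ₁ · cos φ₂ · sin²(Δλ/2) = 0.635009.
c = 2·atan2(√a, √(1−a)) = 1.84421 rad → d = 6371·c ≈ 11749.45 km.

11749 km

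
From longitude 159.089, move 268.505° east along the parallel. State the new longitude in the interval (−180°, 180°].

+67.594°

Start at +159.089°; shift +268.505° → +427.594°.
+427.594° lies outside (−180°, 180°]; subtract 360° → +67.594°.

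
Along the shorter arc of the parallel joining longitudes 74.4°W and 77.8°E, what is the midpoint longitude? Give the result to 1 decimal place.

Signed shortest Δλ from -74.4° to +77.8° is +152.2°.
Midpoint longitude = -74.4° + (+152.2°)/2 = -74.4° + 76.1° = +1.7°.

1.7°E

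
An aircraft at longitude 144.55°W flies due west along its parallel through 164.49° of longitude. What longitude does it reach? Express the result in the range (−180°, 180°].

Start at -144.55°; shift −164.49° → -309.04°.
-309.04° lies outside (−180°, 180°]; add 360° → +50.96°.

50.96°E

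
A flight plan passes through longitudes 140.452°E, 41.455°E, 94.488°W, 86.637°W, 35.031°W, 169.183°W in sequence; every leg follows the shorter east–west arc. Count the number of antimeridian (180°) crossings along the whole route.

0

Leg 1: +140.452° → +41.455°, shortest Δλ = -98.997° (west) — does not cross 180°.
Leg 2: +41.455° → -94.488°, shortest Δλ = -135.943° (west) — does not cross 180°.
Leg 3: -94.488° → -86.637°, shortest Δλ = 7.851° (east) — does not cross 180°.
Leg 4: -86.637° → -35.031°, shortest Δλ = 51.606° (east) — does not cross 180°.
Leg 5: -35.031° → -169.183°, shortest Δλ = -134.152° (west) — does not cross 180°.
Total crossings: 0.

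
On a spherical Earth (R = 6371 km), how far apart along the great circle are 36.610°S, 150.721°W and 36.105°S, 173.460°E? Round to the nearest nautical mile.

1722 nmi

Δλ = 173.460 − -150.721 = 324.181°; wrapped into (−180°, 180°]: -35.819°.
Δφ = -36.105 − -36.610 = 0.505°.
a = sin²(Δφ/2) + cos φ₁ · cos φ₂ · sin²(Δλ/2) = 0.061349.
c = 2·atan2(√a, √(1−a)) = 0.50058 rad → d = 6371·c ≈ 3189.23 km ≈ 1722.04 nmi.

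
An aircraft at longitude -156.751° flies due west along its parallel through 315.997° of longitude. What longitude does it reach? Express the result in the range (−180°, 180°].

-112.748°

Start at -156.751°; shift −315.997° → -472.748°.
-472.748° lies outside (−180°, 180°]; add 360° → -112.748°.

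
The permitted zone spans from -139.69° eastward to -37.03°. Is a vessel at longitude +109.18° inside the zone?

No

Band width going east from -139.69° to -37.03°: ((-37.03 − -139.69) mod 360) = 102.66°.
Offset of +109.18° east of the west edge: ((109.18 − -139.69) mod 360) = 248.87°.
248.87° > 102.66° ⇒ outside.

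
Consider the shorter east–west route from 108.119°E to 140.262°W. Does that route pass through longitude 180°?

Yes

Naïve |-140.262 − 108.119| = 248.381° > 180°, so the shorter arc goes the other way round — across 180°.
Signed shortest Δλ = ((-140.262 − 108.119 + 180) mod 360) − 180 = 111.619°.
Going east by 111.619° from +108.119° passes through 180° before reaching -140.262°.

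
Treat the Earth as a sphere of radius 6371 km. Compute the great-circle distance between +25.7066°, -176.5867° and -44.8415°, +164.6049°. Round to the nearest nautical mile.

4359 nmi

Δλ = 164.6049 − -176.5867 = 341.1916°; wrapped into (−180°, 180°]: -18.8084°.
Δφ = -44.8415 − 25.7066 = -70.5481°.
a = sin²(Δφ/2) + cos φ₁ · cos φ₂ · sin²(Δλ/2) = 0.350550.
c = 2·atan2(√a, √(1−a)) = 1.26726 rad → d = 6371·c ≈ 8073.69 km ≈ 4359.44 nmi.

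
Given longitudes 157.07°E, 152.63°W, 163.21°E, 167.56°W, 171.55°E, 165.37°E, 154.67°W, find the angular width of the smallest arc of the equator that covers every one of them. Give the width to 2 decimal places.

50.30°

Sort the longitudes: -167.56°, -154.67°, -152.63°, +157.07°, +163.21°, +165.37°, +171.55°.
Eastward gaps between consecutive values (wrapping around): 12.89°, 2.04°, 309.70°, 6.14°, 2.16°, 6.18°, 20.89°.
Largest gap = 309.70° ⇒ minimal covering band is its complement: 360° − 309.70° = 50.30°.
Band runs from +157.07° eastward to -152.63°, crossing the antimeridian.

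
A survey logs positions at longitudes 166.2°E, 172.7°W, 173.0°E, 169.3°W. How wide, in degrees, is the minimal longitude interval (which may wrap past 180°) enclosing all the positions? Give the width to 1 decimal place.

24.5°

Sort the longitudes: -172.7°, -169.3°, +166.2°, +173.0°.
Eastward gaps between consecutive values (wrapping around): 3.4°, 335.5°, 6.8°, 14.3°.
Largest gap = 335.5° ⇒ minimal covering band is its complement: 360° − 335.5° = 24.5°.
Band runs from +166.2° eastward to -169.3°, crossing the antimeridian.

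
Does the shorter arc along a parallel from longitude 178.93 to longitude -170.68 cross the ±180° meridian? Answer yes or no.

Yes

Naïve |-170.68 − 178.93| = 349.61° > 180°, so the shorter arc goes the other way round — across 180°.
Signed shortest Δλ = ((-170.68 − 178.93 + 180) mod 360) − 180 = 10.39°.
Going east by 10.39° from +178.93° passes through 180° before reaching -170.68°.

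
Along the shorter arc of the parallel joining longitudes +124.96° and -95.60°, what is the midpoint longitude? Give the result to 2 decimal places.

Signed shortest Δλ from +124.96° to -95.60° is +139.44°.
Midpoint longitude = +124.96° + (+139.44°)/2 = +124.96° + 69.72° = +194.68°.
Normalise into (−180°, 180°]: -165.32°.
(The naïve average (+124.96 + -95.60)/2 = 14.68° is on the wrong side of the globe.)

-165.32°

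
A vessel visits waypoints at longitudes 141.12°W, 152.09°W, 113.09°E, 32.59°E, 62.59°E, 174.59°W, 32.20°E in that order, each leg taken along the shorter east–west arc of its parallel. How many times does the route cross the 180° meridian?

Leg 1: -141.12° → -152.09°, shortest Δλ = -10.97° (west) — does not cross 180°.
Leg 2: -152.09° → +113.09°, shortest Δλ = -94.82° (west) — crosses 180°.
Leg 3: +113.09° → +32.59°, shortest Δλ = -80.5° (west) — does not cross 180°.
Leg 4: +32.59° → +62.59°, shortest Δλ = 30.0° (east) — does not cross 180°.
Leg 5: +62.59° → -174.59°, shortest Δλ = 122.82° (east) — crosses 180°.
Leg 6: -174.59° → +32.20°, shortest Δλ = -153.21° (west) — crosses 180°.
Total crossings: 3.

3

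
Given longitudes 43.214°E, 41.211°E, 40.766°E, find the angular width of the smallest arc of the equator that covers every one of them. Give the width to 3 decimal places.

Sort the longitudes: +40.766°, +41.211°, +43.214°.
Eastward gaps between consecutive values (wrapping around): 0.445°, 2.003°, 357.552°.
Largest gap = 357.552° ⇒ minimal covering band is its complement: 360° − 357.552° = 2.448°.
Band runs from +40.766° eastward to +43.214°.

2.448°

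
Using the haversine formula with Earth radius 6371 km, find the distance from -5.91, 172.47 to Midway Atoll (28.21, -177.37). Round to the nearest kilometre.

3947 km

Δλ = -177.37 − 172.47 = -349.84°; wrapped into (−180°, 180°]: 10.16°.
Δφ = 28.21 − -5.91 = 34.12°.
a = sin²(Δφ/2) + cos φ₁ · cos φ₂ · sin²(Δλ/2) = 0.092940.
c = 2·atan2(√a, √(1−a)) = 0.61958 rad → d = 6371·c ≈ 3947.38 km.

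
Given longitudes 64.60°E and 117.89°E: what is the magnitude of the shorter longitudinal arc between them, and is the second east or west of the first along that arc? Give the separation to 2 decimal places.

Raw difference: 117.89 − 64.60 = 53.29°.
Normalise into (−180°, 180°]: 53.29° stays 53.29°.
Positive ⇒ the second point lies to the east; separation 53.29°.

53.29° east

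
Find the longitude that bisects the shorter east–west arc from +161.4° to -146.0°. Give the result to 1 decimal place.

Signed shortest Δλ from +161.4° to -146.0° is +52.6°.
Midpoint longitude = +161.4° + (+52.6°)/2 = +161.4° + 26.3° = +187.7°.
Normalise into (−180°, 180°]: -172.3°.
(The naïve average (+161.4 + -146.0)/2 = 7.7° is on the wrong side of the globe.)

-172.3°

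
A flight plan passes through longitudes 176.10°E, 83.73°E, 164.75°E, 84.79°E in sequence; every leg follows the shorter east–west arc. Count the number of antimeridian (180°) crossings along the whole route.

Leg 1: +176.10° → +83.73°, shortest Δλ = -92.37° (west) — does not cross 180°.
Leg 2: +83.73° → +164.75°, shortest Δλ = 81.02° (east) — does not cross 180°.
Leg 3: +164.75° → +84.79°, shortest Δλ = -79.96° (west) — does not cross 180°.
Total crossings: 0.

0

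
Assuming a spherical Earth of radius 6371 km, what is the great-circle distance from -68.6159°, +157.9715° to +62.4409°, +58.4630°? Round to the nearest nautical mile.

8921 nmi

Δλ = 58.4630 − 157.9715 = -99.5085°.
Δφ = 62.4409 − -68.6159 = 131.0568°.
a = sin²(Δφ/2) + cos φ₁ · cos φ₂ · sin²(Δλ/2) = 0.926685.
c = 2·atan2(√a, √(1−a)) = 2.59321 rad → d = 6371·c ≈ 16521.35 km ≈ 8920.82 nmi.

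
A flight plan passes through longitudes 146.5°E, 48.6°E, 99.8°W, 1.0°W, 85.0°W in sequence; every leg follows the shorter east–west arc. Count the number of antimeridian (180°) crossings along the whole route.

Leg 1: +146.5° → +48.6°, shortest Δλ = -97.9° (west) — does not cross 180°.
Leg 2: +48.6° → -99.8°, shortest Δλ = -148.4° (west) — does not cross 180°.
Leg 3: -99.8° → -1.0°, shortest Δλ = 98.8° (east) — does not cross 180°.
Leg 4: -1.0° → -85.0°, shortest Δλ = -84.0° (west) — does not cross 180°.
Total crossings: 0.

0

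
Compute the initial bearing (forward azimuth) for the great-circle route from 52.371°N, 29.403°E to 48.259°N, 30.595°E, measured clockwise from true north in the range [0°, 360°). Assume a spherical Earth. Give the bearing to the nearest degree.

Δλ = 30.595 − 29.403 = 1.192°.
θ = atan2( sin Δλ · cos φ₂ , cos φ₁ · sin φ₂ − sin φ₁ · cos φ₂ · cos Δλ )
  = atan2(0.01385, -0.07159) = 169.051° → normalised to [0°, 360°): 169.051°.

169°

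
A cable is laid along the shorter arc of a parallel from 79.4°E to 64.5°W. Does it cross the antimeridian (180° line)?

No

Signed shortest Δλ = ((-64.5 − 79.4 + 180) mod 360) − 180 = -143.9°.
Going west by 143.9° from +79.4° reaches -64.5° without touching 180°.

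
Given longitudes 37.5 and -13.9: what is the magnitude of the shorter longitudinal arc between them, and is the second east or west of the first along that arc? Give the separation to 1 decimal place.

Raw difference: -13.9 − 37.5 = -51.4°.
Normalise into (−180°, 180°]: -51.4° stays -51.4°.
Negative ⇒ the second point lies to the west; separation 51.4°.

51.4° west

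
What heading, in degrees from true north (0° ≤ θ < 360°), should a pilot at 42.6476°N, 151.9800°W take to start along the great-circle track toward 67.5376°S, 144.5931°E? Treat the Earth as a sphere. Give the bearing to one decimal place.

Δλ = 144.5931 − -151.9800 = 296.5731°; wrapped into (−180°, 180°]: -63.4269°.
θ = atan2( sin Δλ · cos φ₂ , cos φ₁ · sin φ₂ − sin φ₁ · cos φ₂ · cos Δλ )
  = atan2(-0.34172, -0.79552) = -156.754° → normalised to [0°, 360°): 203.246°.

203.2°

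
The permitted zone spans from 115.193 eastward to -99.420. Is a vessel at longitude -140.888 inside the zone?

Yes

Band width going east from +115.193° to -99.420°: ((-99.420 − 115.193) mod 360) = 145.387°.
Offset of -140.888° east of the west edge: ((-140.888 − 115.193) mod 360) = 103.919°.
103.919° ≤ 145.387° ⇒ inside.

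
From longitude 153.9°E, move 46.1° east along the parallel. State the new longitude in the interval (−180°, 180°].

Start at +153.9°; shift +46.1° → +200.0°.
+200.0° lies outside (−180°, 180°]; subtract 360° → -160.0°.

160.0°W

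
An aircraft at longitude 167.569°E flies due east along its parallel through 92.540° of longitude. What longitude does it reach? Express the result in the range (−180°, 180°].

Start at +167.569°; shift +92.540° → +260.109°.
+260.109° lies outside (−180°, 180°]; subtract 360° → -99.891°.

99.891°W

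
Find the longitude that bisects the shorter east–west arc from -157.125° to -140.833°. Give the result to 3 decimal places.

-148.979°

Signed shortest Δλ from -157.125° to -140.833° is +16.292°.
Midpoint longitude = -157.125° + (+16.292°)/2 = -157.125° + 8.146° = -148.979°.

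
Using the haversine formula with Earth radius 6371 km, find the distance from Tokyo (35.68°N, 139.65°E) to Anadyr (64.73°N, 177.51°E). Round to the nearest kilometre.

4087 km

Δλ = 177.51 − 139.65 = 37.86°.
Δφ = 64.73 − 35.68 = 29.05°.
a = sin²(Δφ/2) + cos φ₁ · cos φ₂ · sin²(Δλ/2) = 0.099395.
c = 2·atan2(√a, √(1−a)) = 0.64148 rad → d = 6371·c ≈ 4086.89 km.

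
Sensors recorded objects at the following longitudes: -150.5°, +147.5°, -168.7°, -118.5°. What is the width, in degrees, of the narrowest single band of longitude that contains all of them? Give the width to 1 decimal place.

94.0°

Sort the longitudes: -168.7°, -150.5°, -118.5°, +147.5°.
Eastward gaps between consecutive values (wrapping around): 18.2°, 32.0°, 266.0°, 43.8°.
Largest gap = 266.0° ⇒ minimal covering band is its complement: 360° − 266.0° = 94.0°.
Band runs from +147.5° eastward to -118.5°, crossing the antimeridian.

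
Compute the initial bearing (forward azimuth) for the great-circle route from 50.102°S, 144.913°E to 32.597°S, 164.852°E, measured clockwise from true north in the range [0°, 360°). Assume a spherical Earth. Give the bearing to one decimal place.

Δλ = 164.852 − 144.913 = 19.939°.
θ = atan2( sin Δλ · cos φ₂ , cos φ₁ · sin φ₂ − sin φ₁ · cos φ₂ · cos Δλ )
  = atan2(0.28730, 0.26204) = 47.632° → normalised to [0°, 360°): 47.632°.

47.6°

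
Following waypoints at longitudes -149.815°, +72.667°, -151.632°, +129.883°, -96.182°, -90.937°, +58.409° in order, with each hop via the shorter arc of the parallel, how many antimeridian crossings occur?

4

Leg 1: -149.815° → +72.667°, shortest Δλ = -137.518° (west) — crosses 180°.
Leg 2: +72.667° → -151.632°, shortest Δλ = 135.701° (east) — crosses 180°.
Leg 3: -151.632° → +129.883°, shortest Δλ = -78.485° (west) — crosses 180°.
Leg 4: +129.883° → -96.182°, shortest Δλ = 133.935° (east) — crosses 180°.
Leg 5: -96.182° → -90.937°, shortest Δλ = 5.245° (east) — does not cross 180°.
Leg 6: -90.937° → +58.409°, shortest Δλ = 149.346° (east) — does not cross 180°.
Total crossings: 4.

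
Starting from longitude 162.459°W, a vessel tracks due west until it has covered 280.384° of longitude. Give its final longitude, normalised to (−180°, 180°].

Start at -162.459°; shift −280.384° → -442.843°.
-442.843° lies outside (−180°, 180°]; add 360° → -82.843°.

82.843°W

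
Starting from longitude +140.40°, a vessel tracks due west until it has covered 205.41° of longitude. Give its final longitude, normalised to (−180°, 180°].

Start at +140.40°; shift −205.41° → -65.01°.
-65.01° already lies in (−180°, 180°].

-65.01°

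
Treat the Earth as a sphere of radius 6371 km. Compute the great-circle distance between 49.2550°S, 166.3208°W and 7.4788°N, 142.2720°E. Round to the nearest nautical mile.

Δλ = 142.2720 − -166.3208 = 308.5928°; wrapped into (−180°, 180°]: -51.4072°.
Δφ = 7.4788 − -49.2550 = 56.7338°.
a = sin²(Δφ/2) + cos φ₁ · cos φ₂ · sin²(Δλ/2) = 0.347468.
c = 2·atan2(√a, √(1−a)) = 1.26079 rad → d = 6371·c ≈ 8032.50 km ≈ 4337.20 nmi.

4337 nmi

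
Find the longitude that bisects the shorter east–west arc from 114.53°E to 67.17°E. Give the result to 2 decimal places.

Signed shortest Δλ from +114.53° to +67.17° is -47.36°.
Midpoint longitude = +114.53° + (-47.36°)/2 = +114.53° − 23.68° = +90.85°.

90.85°E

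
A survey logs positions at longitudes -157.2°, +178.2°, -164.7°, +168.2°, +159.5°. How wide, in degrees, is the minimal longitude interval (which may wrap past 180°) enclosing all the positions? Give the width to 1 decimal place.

Sort the longitudes: -164.7°, -157.2°, +159.5°, +168.2°, +178.2°.
Eastward gaps between consecutive values (wrapping around): 7.5°, 316.7°, 8.7°, 10.0°, 17.1°.
Largest gap = 316.7° ⇒ minimal covering band is its complement: 360° − 316.7° = 43.3°.
Band runs from +159.5° eastward to -157.2°, crossing the antimeridian.

43.3°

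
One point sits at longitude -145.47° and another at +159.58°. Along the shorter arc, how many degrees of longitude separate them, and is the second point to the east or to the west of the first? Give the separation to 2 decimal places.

Raw difference: 159.58 − -145.47 = 305.05°.
Normalise into (−180°, 180°]: 305.05° − 360° = -54.95°.
Negative ⇒ the second point lies to the west; separation 54.95°.

54.95° west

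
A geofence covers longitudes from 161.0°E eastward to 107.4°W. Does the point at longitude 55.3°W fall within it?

Band width going east from +161.0° to -107.4°: ((-107.4 − 161.0) mod 360) = 91.6°.
Offset of -55.3° east of the west edge: ((-55.3 − 161.0) mod 360) = 143.7°.
143.7° > 91.6° ⇒ outside.

No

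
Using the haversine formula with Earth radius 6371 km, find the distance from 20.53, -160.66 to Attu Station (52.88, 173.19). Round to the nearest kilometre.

4236 km

Δλ = 173.19 − -160.66 = 333.85°; wrapped into (−180°, 180°]: -26.15°.
Δφ = 52.88 − 20.53 = 32.35°.
a = sin²(Δφ/2) + cos φ₁ · cos φ₂ · sin²(Δλ/2) = 0.106526.
c = 2·atan2(√a, √(1−a)) = 0.66495 rad → d = 6371·c ≈ 4236.40 km.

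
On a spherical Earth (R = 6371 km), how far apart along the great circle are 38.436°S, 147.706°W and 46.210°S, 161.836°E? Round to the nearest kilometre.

4165 km

Δλ = 161.836 − -147.706 = 309.542°; wrapped into (−180°, 180°]: -50.458°.
Δφ = -46.210 − -38.436 = -7.774°.
a = sin²(Δφ/2) + cos φ₁ · cos φ₂ · sin²(Δλ/2) = 0.103076.
c = 2·atan2(√a, √(1−a)) = 0.65368 rad → d = 6371·c ≈ 4164.62 km.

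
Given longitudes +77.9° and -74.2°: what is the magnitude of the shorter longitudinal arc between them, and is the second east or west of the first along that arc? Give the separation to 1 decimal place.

152.1° west

Raw difference: -74.2 − 77.9 = -152.1°.
Normalise into (−180°, 180°]: -152.1° stays -152.1°.
Negative ⇒ the second point lies to the west; separation 152.1°.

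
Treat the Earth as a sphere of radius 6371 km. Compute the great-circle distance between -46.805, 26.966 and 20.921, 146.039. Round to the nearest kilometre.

13879 km

Δλ = 146.039 − 26.966 = 119.073°.
Δφ = 20.921 − -46.805 = 67.726°.
a = sin²(Δφ/2) + cos φ₁ · cos φ₂ · sin²(Δλ/2) = 0.785500.
c = 2·atan2(√a, √(1−a)) = 2.17852 rad → d = 6371·c ≈ 13879.36 km.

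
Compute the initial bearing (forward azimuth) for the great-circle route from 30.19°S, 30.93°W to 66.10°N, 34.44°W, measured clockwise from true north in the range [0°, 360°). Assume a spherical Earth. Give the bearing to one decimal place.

358.6°

Δλ = -34.44 − -30.93 = -3.51°.
θ = atan2( sin Δλ · cos φ₂ , cos φ₁ · sin φ₂ − sin φ₁ · cos φ₂ · cos Δλ )
  = atan2(-0.02480, 0.99360) = -1.430° → normalised to [0°, 360°): 358.570°.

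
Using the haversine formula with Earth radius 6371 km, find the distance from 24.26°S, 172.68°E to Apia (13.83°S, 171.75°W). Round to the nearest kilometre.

Δλ = -171.75 − 172.68 = -344.43°; wrapped into (−180°, 180°]: 15.57°.
Δφ = -13.83 − -24.26 = 10.43°.
a = sin²(Δφ/2) + cos φ₁ · cos φ₂ · sin²(Δλ/2) = 0.024505.
c = 2·atan2(√a, √(1−a)) = 0.31437 rad → d = 6371·c ≈ 2002.87 km.

2003 km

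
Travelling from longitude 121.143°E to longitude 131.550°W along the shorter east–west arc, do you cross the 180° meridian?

Yes

Naïve |-131.550 − 121.143| = 252.693° > 180°, so the shorter arc goes the other way round — across 180°.
Signed shortest Δλ = ((-131.550 − 121.143 + 180) mod 360) − 180 = 107.307°.
Going east by 107.307° from +121.143° passes through 180° before reaching -131.550°.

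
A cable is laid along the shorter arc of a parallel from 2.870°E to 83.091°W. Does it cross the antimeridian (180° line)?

No

Signed shortest Δλ = ((-83.091 − 2.870 + 180) mod 360) − 180 = -85.961°.
Going west by 85.961° from +2.870° reaches -83.091° without touching 180°.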